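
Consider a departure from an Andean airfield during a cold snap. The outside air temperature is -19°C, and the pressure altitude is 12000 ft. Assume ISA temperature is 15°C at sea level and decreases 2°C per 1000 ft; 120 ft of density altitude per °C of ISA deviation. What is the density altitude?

ISA temperature at 12000 ft = 15 − 2 × (12000/1000) = -9°C.
ISA deviation = -19 − (-9) = -10°C.
Density altitude = 12000 + 120 × (-10) = 12000 + (-1200) = 10800 ft.

10800 ft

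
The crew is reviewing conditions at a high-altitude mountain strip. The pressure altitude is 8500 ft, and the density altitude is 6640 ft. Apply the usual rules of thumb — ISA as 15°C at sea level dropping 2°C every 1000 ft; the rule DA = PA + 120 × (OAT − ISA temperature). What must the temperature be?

Density altitude − pressure altitude = 6640 − 8500 = -1860 ft.
At 120 ft/°C that is an ISA deviation of -1860/120 = -15.5°C.
ISA temperature at 8500 ft = 15 − 2 × (8500/1000) = -2°C.
OAT = ISA + deviation = -2 + (-15.5) = -17.5°C.

-17.5°C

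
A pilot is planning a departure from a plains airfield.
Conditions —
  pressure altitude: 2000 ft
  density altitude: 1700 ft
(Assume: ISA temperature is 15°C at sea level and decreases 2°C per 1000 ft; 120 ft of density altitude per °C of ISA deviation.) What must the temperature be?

Density altitude − pressure altitude = 1700 − 2000 = -300 ft.
At 120 ft/°C that is an ISA deviation of -300/120 = -2.5°C.
ISA temperature at 2000 ft = 15 − 2 × (2000/1000) = 11°C.
OAT = ISA + deviation = 11 + (-2.5) = 8.5°C.

8.5°C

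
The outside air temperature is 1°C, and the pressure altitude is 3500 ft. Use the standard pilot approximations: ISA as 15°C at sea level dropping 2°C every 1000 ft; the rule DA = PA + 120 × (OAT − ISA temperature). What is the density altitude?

2660 ft

ISA temperature at 3500 ft = 15 − 2 × (3500/1000) = 8°C.
ISA deviation = 1 − 8 = -7°C.
Density altitude = 3500 + 120 × (-7) = 3500 + (-840) = 2660 ft.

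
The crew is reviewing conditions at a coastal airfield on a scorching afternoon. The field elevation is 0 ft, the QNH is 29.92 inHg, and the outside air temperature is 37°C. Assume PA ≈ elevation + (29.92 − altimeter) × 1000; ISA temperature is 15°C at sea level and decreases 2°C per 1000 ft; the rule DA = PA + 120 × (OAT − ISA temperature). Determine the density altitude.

2640 ft

Pressure altitude = 0 + (29.92 − 29.92) × 1000 = 0 + (0) = 0 ft.
ISA temperature at 0 ft = 15 − 2 × (0/1000) = 15°C.
ISA deviation = 37 − 15 = +22°C.
Density altitude = 0 + 120 × (22) = 2640 ft.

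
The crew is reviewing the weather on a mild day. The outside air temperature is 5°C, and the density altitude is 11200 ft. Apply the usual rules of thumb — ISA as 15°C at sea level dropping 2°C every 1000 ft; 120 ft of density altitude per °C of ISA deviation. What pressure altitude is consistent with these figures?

10000 ft

DA = PA + 120 × (OAT − (15 − 2·PA/1000)) = PA + 120·OAT − 1800 + 0.24·PA = 1.24·PA + 120·OAT − 1800.
So 1.24·PA = 11200 − 120 × 5 + 1800 = 12400.
PA = 12400 / 1.24 = 10000 ft.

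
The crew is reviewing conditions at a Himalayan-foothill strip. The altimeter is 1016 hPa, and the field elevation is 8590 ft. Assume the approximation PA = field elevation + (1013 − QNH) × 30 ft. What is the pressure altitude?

8500 ft

Pressure correction = (1013 − 1016) × 30 = -90 ft.
Pressure altitude = 8590 + (-90) = 8500 ft.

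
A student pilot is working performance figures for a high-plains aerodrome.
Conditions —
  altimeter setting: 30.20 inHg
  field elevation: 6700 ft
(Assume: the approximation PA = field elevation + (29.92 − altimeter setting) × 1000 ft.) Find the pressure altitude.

Pressure correction = (29.92 − 30.20) × 1000 = -280 ft.
Pressure altitude = 6700 + (-280) = 6420 ft.

6420 ft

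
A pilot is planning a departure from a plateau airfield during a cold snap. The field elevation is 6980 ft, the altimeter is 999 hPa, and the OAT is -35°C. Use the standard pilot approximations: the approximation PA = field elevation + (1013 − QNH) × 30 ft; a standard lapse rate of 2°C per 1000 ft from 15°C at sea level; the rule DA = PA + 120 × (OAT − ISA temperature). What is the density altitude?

Pressure altitude = 6980 + (1013 − 999) × 30 = 6980 + (+420) = 7400 ft.
ISA temperature at 7400 ft = 15 − 2 × (7400/1000) = 0.2°C.
ISA deviation = -35 − 0.2 = -35.2°C.
Density altitude = 7400 + 120 × (-35.2) = 3176 ft.

3176 ft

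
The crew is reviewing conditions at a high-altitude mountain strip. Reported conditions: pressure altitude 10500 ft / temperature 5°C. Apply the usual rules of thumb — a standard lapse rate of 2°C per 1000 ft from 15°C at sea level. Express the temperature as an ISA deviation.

ISA+11°C

ISA temperature at 10500 ft = 15 − 2 × (10500/1000) = -6°C.
Deviation = OAT − ISA = 5 − (-6) = +11°C.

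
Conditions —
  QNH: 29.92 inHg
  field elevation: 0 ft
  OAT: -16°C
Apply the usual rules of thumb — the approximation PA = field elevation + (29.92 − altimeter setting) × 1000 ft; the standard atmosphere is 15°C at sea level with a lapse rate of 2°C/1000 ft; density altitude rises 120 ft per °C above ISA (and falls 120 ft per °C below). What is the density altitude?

Pressure altitude = 0 + (29.92 − 29.92) × 1000 = 0 + (0) = 0 ft.
ISA temperature at 0 ft = 15 − 2 × (0/1000) = 15°C.
ISA deviation = -16 − 15 = -31°C.
Density altitude = 0 + 120 × (-31) = -3720 ft.

-3720 ft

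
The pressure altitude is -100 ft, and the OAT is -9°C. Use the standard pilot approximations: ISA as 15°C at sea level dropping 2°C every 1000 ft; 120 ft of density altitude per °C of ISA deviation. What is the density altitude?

ISA temperature at -100 ft = 15 − 2 × (-100/1000) = 15.2°C.
ISA deviation = -9 − 15.2 = -24.2°C.
Density altitude = -100 + 120 × (-24.2) = -100 + (-2904) = -3004 ft.

-3004 ft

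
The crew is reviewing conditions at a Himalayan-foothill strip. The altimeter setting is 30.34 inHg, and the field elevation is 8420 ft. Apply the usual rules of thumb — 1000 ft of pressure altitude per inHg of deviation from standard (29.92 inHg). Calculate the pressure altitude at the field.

Pressure correction = (29.92 − 30.34) × 1000 = -420 ft.
Pressure altitude = 8420 + (-420) = 8000 ft.

8000 ft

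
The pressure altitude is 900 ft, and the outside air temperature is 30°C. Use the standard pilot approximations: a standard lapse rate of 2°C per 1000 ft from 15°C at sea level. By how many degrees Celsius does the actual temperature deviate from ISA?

ISA temperature at 900 ft = 15 − 2 × (900/1000) = 13.2°C.
Deviation = OAT − ISA = 30 − 13.2 = +16.8°C.

ISA+16.8°C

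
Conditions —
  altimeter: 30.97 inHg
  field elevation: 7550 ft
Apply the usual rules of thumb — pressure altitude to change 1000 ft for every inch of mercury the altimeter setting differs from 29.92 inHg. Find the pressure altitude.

6500 ft

Pressure correction = (29.92 − 30.97) × 1000 = -1050 ft.
Pressure altitude = 7550 + (-1050) = 6500 ft.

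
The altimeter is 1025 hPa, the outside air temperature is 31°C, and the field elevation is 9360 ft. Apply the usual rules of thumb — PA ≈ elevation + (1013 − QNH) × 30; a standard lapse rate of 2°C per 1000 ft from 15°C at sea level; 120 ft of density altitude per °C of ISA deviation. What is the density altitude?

Pressure altitude = 9360 + (1013 − 1025) × 30 = 9360 + (-360) = 9000 ft.
ISA temperature at 9000 ft = 15 − 2 × (9000/1000) = -3°C.
ISA deviation = 31 − (-3) = +34°C.
Density altitude = 9000 + 120 × (34) = 13080 ft.

13080 ft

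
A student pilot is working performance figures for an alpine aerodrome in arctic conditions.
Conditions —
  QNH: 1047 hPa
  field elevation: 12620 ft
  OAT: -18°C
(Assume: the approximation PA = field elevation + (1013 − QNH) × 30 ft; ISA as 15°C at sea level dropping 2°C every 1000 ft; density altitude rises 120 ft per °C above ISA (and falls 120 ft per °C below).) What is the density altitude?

Pressure altitude = 12620 + (1013 − 1047) × 30 = 12620 + (-1020) = 11600 ft.
ISA temperature at 11600 ft = 15 − 2 × (11600/1000) = -8.2°C.
ISA deviation = -18 − (-8.2) = -9.8°C.
Density altitude = 11600 + 120 × (-9.8) = 10424 ft.

10424 ft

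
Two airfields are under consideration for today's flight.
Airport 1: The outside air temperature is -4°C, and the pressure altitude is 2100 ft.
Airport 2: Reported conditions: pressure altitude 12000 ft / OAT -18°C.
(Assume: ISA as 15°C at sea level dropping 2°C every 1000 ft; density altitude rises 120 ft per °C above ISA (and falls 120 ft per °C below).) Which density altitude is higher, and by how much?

Airport 1: ISA temp = 10.8°C, deviation -14.8°C, DA = 2100 + 120 × (-14.8) = 324 ft.
Airport 2: ISA temp = -9°C, deviation -9°C, DA = 12000 + 120 × (-9) = 10920 ft.
Airport 2 is higher by 10920 − 324 = 10596 ft.

Airport 2 by 10596 ft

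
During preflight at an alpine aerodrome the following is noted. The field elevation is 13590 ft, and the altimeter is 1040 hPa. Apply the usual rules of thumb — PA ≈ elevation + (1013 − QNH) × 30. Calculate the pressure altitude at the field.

Pressure correction = (1013 − 1040) × 30 = -810 ft.
Pressure altitude = 13590 + (-810) = 12780 ft.

12780 ft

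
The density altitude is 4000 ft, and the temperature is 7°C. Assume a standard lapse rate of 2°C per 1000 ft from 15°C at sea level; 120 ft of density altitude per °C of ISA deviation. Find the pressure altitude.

DA = PA + 120 × (OAT − (15 − 2·PA/1000)) = PA + 120·OAT − 1800 + 0.24·PA = 1.24·PA + 120·OAT − 1800.
So 1.24·PA = 4000 − 120 × 7 + 1800 = 4960.
PA = 4960 / 1.24 = 4000 ft.

4000 ft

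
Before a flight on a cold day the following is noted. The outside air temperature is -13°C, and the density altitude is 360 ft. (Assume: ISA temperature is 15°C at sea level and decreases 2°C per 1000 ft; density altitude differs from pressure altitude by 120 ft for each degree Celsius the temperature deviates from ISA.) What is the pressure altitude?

3000 ft

DA = PA + 120 × (OAT − (15 − 2·PA/1000)) = PA + 120·OAT − 1800 + 0.24·PA = 1.24·PA + 120·OAT − 1800.
So 1.24·PA = 360 − 120 × (-13) + 1800 = 3720.
PA = 3720 / 1.24 = 3000 ft.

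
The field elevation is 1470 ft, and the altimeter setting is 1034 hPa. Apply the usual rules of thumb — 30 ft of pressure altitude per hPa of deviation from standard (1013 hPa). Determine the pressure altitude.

Pressure correction = (1013 − 1034) × 30 = -630 ft.
Pressure altitude = 1470 + (-630) = 840 ft.

840 ft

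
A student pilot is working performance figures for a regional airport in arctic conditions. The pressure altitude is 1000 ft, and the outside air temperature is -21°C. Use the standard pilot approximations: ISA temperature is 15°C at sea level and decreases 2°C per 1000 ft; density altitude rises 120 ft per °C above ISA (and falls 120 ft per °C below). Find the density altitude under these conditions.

ISA temperature at 1000 ft = 15 − 2 × (1000/1000) = 13°C.
ISA deviation = -21 − 13 = -34°C.
Density altitude = 1000 + 120 × (-34) = 1000 + (-4080) = -3080 ft.

-3080 ft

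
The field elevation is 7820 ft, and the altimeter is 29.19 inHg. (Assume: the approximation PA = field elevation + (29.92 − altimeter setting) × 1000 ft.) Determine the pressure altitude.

Pressure correction = (29.92 − 29.19) × 1000 = +730 ft.
Pressure altitude = 7820 + (+730) = 8550 ft.

8550 ft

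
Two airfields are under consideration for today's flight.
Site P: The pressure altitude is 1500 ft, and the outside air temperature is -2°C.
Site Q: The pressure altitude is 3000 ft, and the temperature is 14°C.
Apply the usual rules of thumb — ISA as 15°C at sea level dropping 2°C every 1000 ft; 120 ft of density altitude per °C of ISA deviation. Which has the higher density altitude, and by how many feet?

Site P: ISA temp = 12°C, deviation -14°C, DA = 1500 + 120 × (-14) = -180 ft.
Site Q: ISA temp = 9°C, deviation +5°C, DA = 3000 + 120 × 5 = 3600 ft.
Site Q is higher by 3600 − (-180) = 3780 ft.

Site Q by 3780 ft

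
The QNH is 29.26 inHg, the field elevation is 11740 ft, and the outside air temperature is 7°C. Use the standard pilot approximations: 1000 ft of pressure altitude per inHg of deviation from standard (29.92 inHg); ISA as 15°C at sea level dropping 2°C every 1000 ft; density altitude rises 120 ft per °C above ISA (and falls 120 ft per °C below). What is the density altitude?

Pressure altitude = 11740 + (29.92 − 29.26) × 1000 = 11740 + (+660) = 12400 ft.
ISA temperature at 12400 ft = 15 − 2 × (12400/1000) = -9.8°C.
ISA deviation = 7 − (-9.8) = +16.8°C.
Density altitude = 12400 + 120 × (16.8) = 14416 ft.

14416 ft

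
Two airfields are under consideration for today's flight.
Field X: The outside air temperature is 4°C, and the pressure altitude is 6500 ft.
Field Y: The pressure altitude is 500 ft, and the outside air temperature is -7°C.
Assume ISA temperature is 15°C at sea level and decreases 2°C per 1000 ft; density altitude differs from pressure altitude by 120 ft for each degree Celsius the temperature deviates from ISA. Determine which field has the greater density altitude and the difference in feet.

Field X by 8760 ft

Field X: ISA temp = 2°C, deviation +2°C, DA = 6500 + 120 × 2 = 6740 ft.
Field Y: ISA temp = 14°C, deviation -21°C, DA = 500 + 120 × (-21) = -2020 ft.
Field X is higher by 6740 − (-2020) = 8760 ft.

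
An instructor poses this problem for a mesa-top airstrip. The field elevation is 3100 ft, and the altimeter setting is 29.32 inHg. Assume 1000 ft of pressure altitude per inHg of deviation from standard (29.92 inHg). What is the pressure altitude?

3700 ft

Pressure correction = (29.92 − 29.32) × 1000 = +600 ft.
Pressure altitude = 3100 + (+600) = 3700 ft.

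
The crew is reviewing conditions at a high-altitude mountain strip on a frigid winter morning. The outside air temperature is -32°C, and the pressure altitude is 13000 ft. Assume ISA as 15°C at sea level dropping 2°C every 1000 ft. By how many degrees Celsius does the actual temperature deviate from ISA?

ISA-21°C

ISA temperature at 13000 ft = 15 − 2 × (13000/1000) = -11°C.
Deviation = OAT − ISA = -32 − (-11) = -21°C.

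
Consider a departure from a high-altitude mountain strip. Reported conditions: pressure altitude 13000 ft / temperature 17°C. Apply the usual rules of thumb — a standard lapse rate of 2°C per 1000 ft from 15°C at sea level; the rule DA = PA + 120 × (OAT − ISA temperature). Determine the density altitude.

ISA temperature at 13000 ft = 15 − 2 × (13000/1000) = -11°C.
ISA deviation = 17 − (-11) = +28°C.
Density altitude = 13000 + 120 × (28) = 13000 + (+3360) = 16360 ft.

16360 ft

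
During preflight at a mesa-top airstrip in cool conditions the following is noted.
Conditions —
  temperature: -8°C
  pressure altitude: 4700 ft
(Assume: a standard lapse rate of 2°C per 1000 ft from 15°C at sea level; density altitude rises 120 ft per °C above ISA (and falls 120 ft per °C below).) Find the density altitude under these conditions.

ISA temperature at 4700 ft = 15 − 2 × (4700/1000) = 5.6°C.
ISA deviation = -8 − 5.6 = -13.6°C.
Density altitude = 4700 + 120 × (-13.6) = 4700 + (-1632) = 3068 ft.

3068 ft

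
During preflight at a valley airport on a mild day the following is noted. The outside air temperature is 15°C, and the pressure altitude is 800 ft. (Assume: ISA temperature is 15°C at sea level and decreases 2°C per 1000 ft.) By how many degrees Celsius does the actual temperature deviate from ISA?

ISA+1.6°C

ISA temperature at 800 ft = 15 − 2 × (800/1000) = 13.4°C.
Deviation = OAT − ISA = 15 − 13.4 = +1.6°C.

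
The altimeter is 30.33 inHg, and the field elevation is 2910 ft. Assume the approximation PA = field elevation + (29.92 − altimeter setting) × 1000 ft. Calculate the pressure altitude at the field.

Pressure correction = (29.92 − 30.33) × 1000 = -410 ft.
Pressure altitude = 2910 + (-410) = 2500 ft.

2500 ft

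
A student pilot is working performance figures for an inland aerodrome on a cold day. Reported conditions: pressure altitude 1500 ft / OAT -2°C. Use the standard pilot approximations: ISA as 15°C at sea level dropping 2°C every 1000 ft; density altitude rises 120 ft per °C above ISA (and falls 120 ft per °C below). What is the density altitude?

-180 ft

ISA temperature at 1500 ft = 15 − 2 × (1500/1000) = 12°C.
ISA deviation = -2 − 12 = -14°C.
Density altitude = 1500 + 120 × (-14) = 1500 + (-1680) = -180 ft.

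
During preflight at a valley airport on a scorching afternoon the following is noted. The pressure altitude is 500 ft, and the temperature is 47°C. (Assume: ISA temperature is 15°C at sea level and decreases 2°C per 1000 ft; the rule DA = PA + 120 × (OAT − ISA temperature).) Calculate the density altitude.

ISA temperature at 500 ft = 15 − 2 × (500/1000) = 14°C.
ISA deviation = 47 − 14 = +33°C.
Density altitude = 500 + 120 × (33) = 500 + (+3960) = 4460 ft.

4460 ft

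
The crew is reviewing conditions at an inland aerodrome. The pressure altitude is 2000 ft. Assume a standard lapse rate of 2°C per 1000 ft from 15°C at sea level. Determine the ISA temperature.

ISA temperature = 15 − 2 × (2000/1000) = 15 − 4 = 11°C.

11°C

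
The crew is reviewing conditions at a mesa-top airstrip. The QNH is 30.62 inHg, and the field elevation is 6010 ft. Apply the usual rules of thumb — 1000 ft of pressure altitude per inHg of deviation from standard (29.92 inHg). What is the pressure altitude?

Pressure correction = (29.92 − 30.62) × 1000 = -700 ft.
Pressure altitude = 6010 + (-700) = 5310 ft.

5310 ft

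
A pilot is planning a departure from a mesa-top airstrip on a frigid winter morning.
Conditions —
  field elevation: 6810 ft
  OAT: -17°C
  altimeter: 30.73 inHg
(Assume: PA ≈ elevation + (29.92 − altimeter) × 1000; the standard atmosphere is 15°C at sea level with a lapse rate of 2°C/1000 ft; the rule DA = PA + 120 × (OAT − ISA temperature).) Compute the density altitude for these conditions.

Pressure altitude = 6810 + (29.92 − 30.73) × 1000 = 6810 + (-810) = 6000 ft.
ISA temperature at 6000 ft = 15 − 2 × (6000/1000) = 3°C.
ISA deviation = -17 − 3 = -20°C.
Density altitude = 6000 + 120 × (-20) = 3600 ft.

3600 ft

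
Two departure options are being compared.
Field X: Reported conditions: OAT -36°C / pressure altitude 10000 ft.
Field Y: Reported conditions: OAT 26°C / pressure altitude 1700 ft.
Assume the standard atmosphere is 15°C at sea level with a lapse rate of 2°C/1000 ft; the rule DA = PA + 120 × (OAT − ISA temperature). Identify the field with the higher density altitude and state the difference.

Field X by 2852 ft

Field X: ISA temp = -5°C, deviation -31°C, DA = 10000 + 120 × (-31) = 6280 ft.
Field Y: ISA temp = 11.6°C, deviation +14.4°C, DA = 1700 + 120 × 14.4 = 3428 ft.
Field X is higher by 6280 − 3428 = 2852 ft.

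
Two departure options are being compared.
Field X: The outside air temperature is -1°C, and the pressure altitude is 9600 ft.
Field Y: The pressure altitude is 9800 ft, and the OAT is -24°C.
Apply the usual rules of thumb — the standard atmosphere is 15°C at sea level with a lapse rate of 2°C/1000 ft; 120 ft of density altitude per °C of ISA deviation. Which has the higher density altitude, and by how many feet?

Field X by 2512 ft

Field X: ISA temp = -4.2°C, deviation +3.2°C, DA = 9600 + 120 × 3.2 = 9984 ft.
Field Y: ISA temp = -4.6°C, deviation -19.4°C, DA = 9800 + 120 × (-19.4) = 7472 ft.
Field X is higher by 9984 − 7472 = 2512 ft.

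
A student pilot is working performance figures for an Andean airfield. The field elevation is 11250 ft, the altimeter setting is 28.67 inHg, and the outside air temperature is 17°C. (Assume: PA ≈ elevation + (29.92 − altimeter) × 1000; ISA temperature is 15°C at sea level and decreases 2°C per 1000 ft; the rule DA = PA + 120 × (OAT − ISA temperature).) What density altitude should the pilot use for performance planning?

15740 ft

Pressure altitude = 11250 + (29.92 − 28.67) × 1000 = 11250 + (+1250) = 12500 ft.
ISA temperature at 12500 ft = 15 − 2 × (12500/1000) = -10°C.
ISA deviation = 17 − (-10) = +27°C.
Density altitude = 12500 + 120 × (27) = 15740 ft.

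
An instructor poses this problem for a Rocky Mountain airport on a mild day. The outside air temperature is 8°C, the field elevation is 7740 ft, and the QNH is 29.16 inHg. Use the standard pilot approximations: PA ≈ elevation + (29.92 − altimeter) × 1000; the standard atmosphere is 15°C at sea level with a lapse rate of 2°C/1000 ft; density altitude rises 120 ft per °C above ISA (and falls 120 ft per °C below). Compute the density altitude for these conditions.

9700 ft

Pressure altitude = 7740 + (29.92 − 29.16) × 1000 = 7740 + (+760) = 8500 ft.
ISA temperature at 8500 ft = 15 − 2 × (8500/1000) = -2°C.
ISA deviation = 8 − (-2) = +10°C.
Density altitude = 8500 + 120 × (10) = 9700 ft.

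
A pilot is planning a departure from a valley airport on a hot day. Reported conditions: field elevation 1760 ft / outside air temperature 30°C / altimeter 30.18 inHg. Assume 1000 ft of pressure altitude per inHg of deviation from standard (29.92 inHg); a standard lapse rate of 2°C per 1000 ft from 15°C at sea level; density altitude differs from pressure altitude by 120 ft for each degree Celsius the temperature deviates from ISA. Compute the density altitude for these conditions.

3660 ft

Pressure altitude = 1760 + (29.92 − 30.18) × 1000 = 1760 + (-260) = 1500 ft.
ISA temperature at 1500 ft = 15 − 2 × (1500/1000) = 12°C.
ISA deviation = 30 − 12 = +18°C.
Density altitude = 1500 + 120 × (18) = 3660 ft.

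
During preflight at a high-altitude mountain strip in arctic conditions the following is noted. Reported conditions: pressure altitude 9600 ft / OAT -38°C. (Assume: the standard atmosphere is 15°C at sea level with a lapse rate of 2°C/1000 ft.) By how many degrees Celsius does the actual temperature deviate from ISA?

ISA temperature at 9600 ft = 15 − 2 × (9600/1000) = -4.2°C.
Deviation = OAT − ISA = -38 − (-4.2) = -33.8°C.

ISA-33.8°C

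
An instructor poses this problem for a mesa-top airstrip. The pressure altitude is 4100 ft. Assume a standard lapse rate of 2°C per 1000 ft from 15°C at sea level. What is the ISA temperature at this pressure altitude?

ISA temperature = 15 − 2 × (4100/1000) = 15 − 8.2 = 6.8°C.

6.8°C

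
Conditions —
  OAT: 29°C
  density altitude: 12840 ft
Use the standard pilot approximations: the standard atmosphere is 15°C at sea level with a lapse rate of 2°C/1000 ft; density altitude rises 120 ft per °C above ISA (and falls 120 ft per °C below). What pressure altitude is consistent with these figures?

9000 ft

DA = PA + 120 × (OAT − (15 − 2·PA/1000)) = PA + 120·OAT − 1800 + 0.24·PA = 1.24·PA + 120·OAT − 1800.
So 1.24·PA = 12840 − 120 × 29 + 1800 = 11160.
PA = 11160 / 1.24 = 9000 ft.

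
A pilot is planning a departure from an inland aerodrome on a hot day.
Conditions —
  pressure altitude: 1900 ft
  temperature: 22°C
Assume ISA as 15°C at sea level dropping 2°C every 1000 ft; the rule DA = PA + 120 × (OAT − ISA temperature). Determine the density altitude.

3196 ft

ISA temperature at 1900 ft = 15 − 2 × (1900/1000) = 11.2°C.
ISA deviation = 22 − 11.2 = +10.8°C.
Density altitude = 1900 + 120 × (10.8) = 1900 + (+1296) = 3196 ft.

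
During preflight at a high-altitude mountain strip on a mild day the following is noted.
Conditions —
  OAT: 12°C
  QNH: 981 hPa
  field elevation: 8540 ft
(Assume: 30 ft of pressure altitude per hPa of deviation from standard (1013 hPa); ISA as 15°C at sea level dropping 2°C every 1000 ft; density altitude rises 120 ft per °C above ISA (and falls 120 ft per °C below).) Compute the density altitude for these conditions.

Pressure altitude = 8540 + (1013 − 981) × 30 = 8540 + (+960) = 9500 ft.
ISA temperature at 9500 ft = 15 − 2 × (9500/1000) = -4°C.
ISA deviation = 12 − (-4) = +16°C.
Density altitude = 9500 + 120 × (16) = 11420 ft.

11420 ft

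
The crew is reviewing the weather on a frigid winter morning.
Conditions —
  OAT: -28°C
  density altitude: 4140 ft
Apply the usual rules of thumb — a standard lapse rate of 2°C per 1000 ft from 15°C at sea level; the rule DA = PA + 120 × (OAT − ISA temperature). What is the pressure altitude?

7500 ft

DA = PA + 120 × (OAT − (15 − 2·PA/1000)) = PA + 120·OAT − 1800 + 0.24·PA = 1.24·PA + 120·OAT − 1800.
So 1.24·PA = 4140 − 120 × (-28) + 1800 = 9300.
PA = 9300 / 1.24 = 7500 ft.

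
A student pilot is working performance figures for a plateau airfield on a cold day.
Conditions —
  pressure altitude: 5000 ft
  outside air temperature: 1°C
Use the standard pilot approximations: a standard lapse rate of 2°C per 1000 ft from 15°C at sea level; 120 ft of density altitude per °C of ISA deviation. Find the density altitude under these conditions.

ISA temperature at 5000 ft = 15 − 2 × (5000/1000) = 5°C.
ISA deviation = 1 − 5 = -4°C.
Density altitude = 5000 + 120 × (-4) = 5000 + (-480) = 4520 ft.

4520 ft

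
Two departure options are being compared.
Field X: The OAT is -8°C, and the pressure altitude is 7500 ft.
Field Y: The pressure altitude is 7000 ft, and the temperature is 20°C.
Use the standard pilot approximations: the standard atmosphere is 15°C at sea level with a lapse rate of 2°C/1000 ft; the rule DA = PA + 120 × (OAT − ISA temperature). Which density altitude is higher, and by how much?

Field X: ISA temp = 0°C, deviation -8°C, DA = 7500 + 120 × (-8) = 6540 ft.
Field Y: ISA temp = 1°C, deviation +19°C, DA = 7000 + 120 × 19 = 9280 ft.
Field Y is higher by 9280 − 6540 = 2740 ft.

Field Y by 2740 ft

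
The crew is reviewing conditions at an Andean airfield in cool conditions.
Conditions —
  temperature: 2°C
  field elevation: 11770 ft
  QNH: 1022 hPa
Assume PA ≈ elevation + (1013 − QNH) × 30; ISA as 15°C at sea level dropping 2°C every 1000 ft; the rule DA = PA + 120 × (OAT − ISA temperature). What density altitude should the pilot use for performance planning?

12700 ft

Pressure altitude = 11770 + (1013 − 1022) × 30 = 11770 + (-270) = 11500 ft.
ISA temperature at 11500 ft = 15 − 2 × (11500/1000) = -8°C.
ISA deviation = 2 − (-8) = +10°C.
Density altitude = 11500 + 120 × (10) = 12700 ft.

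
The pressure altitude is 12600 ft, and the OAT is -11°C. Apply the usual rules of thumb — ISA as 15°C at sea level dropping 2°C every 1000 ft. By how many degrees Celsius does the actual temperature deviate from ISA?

ISA temperature at 12600 ft = 15 − 2 × (12600/1000) = -10.2°C.
Deviation = OAT − ISA = -11 − (-10.2) = -0.8°C.

ISA-0.8°C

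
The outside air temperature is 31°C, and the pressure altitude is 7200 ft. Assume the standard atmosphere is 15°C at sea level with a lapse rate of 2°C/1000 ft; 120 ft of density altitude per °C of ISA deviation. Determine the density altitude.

10848 ft

ISA temperature at 7200 ft = 15 − 2 × (7200/1000) = 0.6°C.
ISA deviation = 31 − 0.6 = +30.4°C.
Density altitude = 7200 + 120 × (30.4) = 7200 + (+3648) = 10848 ft.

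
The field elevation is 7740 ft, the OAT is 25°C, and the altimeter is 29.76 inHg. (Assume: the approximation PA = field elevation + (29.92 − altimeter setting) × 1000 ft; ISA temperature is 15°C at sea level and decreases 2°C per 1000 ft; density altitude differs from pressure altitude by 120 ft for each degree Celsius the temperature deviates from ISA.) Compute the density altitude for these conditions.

10996 ft

Pressure altitude = 7740 + (29.92 − 29.76) × 1000 = 7740 + (+160) = 7900 ft.
ISA temperature at 7900 ft = 15 − 2 × (7900/1000) = -0.8°C.
ISA deviation = 25 − (-0.8) = +25.8°C.
Density altitude = 7900 + 120 × (25.8) = 10996 ft.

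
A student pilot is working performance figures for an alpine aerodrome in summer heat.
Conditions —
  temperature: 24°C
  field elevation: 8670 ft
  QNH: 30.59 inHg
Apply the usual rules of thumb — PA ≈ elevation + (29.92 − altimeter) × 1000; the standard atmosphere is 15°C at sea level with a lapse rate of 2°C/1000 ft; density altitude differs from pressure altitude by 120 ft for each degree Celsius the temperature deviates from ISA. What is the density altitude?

Pressure altitude = 8670 + (29.92 − 30.59) × 1000 = 8670 + (-670) = 8000 ft.
ISA temperature at 8000 ft = 15 − 2 × (8000/1000) = -1°C.
ISA deviation = 24 − (-1) = +25°C.
Density altitude = 8000 + 120 × (25) = 11000 ft.

11000 ft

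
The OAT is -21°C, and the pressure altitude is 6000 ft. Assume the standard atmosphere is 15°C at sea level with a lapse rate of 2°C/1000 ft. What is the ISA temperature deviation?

ISA temperature at 6000 ft = 15 − 2 × (6000/1000) = 3°C.
Deviation = OAT − ISA = -21 − 3 = -24°C.

ISA-24°C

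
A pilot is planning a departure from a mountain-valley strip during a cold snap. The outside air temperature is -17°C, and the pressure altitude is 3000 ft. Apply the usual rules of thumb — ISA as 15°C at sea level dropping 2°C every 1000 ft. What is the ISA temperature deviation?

ISA-26°C

ISA temperature at 3000 ft = 15 − 2 × (3000/1000) = 9°C.
Deviation = OAT − ISA = -17 − 9 = -26°C.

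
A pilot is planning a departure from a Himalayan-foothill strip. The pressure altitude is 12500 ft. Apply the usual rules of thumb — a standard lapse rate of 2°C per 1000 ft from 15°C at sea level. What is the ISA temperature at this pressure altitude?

ISA temperature = 15 − 2 × (12500/1000) = 15 − 25 = -10°C.

-10°C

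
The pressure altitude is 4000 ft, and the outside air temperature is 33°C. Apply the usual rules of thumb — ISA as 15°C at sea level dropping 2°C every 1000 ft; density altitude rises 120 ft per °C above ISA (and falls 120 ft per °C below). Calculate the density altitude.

7120 ft

ISA temperature at 4000 ft = 15 − 2 × (4000/1000) = 7°C.
ISA deviation = 33 − 7 = +26°C.
Density altitude = 4000 + 120 × (26) = 4000 + (+3120) = 7120 ft.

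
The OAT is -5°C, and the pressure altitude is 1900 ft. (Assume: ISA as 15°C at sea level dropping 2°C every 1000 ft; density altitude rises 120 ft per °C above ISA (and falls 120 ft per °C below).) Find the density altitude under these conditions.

ISA temperature at 1900 ft = 15 − 2 × (1900/1000) = 11.2°C.
ISA deviation = -5 − 11.2 = -16.2°C.
Density altitude = 1900 + 120 × (-16.2) = 1900 + (-1944) = -44 ft.

-44 ft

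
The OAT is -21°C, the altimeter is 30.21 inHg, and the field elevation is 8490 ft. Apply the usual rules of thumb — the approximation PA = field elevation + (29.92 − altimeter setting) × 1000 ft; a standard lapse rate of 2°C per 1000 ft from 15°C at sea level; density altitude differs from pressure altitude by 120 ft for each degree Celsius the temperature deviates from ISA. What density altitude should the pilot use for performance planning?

Pressure altitude = 8490 + (29.92 − 30.21) × 1000 = 8490 + (-290) = 8200 ft.
ISA temperature at 8200 ft = 15 − 2 × (8200/1000) = -1.4°C.
ISA deviation = -21 − (-1.4) = -19.6°C.
Density altitude = 8200 + 120 × (-19.6) = 5848 ft.

5848 ft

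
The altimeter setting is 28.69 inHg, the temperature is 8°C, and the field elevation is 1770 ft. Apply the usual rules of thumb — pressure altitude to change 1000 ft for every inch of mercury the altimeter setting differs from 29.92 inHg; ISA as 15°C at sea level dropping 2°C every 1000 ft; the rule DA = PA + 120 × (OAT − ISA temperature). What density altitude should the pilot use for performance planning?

Pressure altitude = 1770 + (29.92 − 28.69) × 1000 = 1770 + (+1230) = 3000 ft.
ISA temperature at 3000 ft = 15 − 2 × (3000/1000) = 9°C.
ISA deviation = 8 − 9 = -1°C.
Density altitude = 3000 + 120 × (-1) = 2880 ft.

2880 ft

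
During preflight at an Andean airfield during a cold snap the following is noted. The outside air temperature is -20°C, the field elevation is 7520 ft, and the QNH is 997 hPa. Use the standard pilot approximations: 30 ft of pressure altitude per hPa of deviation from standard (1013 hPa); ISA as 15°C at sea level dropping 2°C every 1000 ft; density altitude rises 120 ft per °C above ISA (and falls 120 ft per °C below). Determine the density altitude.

5720 ft

Pressure altitude = 7520 + (1013 − 997) × 30 = 7520 + (+480) = 8000 ft.
ISA temperature at 8000 ft = 15 − 2 × (8000/1000) = -1°C.
ISA deviation = -20 − (-1) = -19°C.
Density altitude = 8000 + 120 × (-19) = 5720 ft.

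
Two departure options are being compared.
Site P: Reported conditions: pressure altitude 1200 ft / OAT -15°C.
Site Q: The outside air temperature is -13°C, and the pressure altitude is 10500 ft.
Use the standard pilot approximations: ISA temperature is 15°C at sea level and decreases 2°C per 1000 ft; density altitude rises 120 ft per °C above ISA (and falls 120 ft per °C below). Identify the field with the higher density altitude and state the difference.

Site Q by 11772 ft

Site P: ISA temp = 12.6°C, deviation -27.6°C, DA = 1200 + 120 × (-27.6) = -2112 ft.
Site Q: ISA temp = -6°C, deviation -7°C, DA = 10500 + 120 × (-7) = 9660 ft.
Site Q is higher by 9660 − (-2112) = 11772 ft.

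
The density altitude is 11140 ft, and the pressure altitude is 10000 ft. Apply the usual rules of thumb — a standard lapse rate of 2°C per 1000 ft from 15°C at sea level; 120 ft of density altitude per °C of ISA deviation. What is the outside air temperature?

4.5°C

Density altitude − pressure altitude = 11140 − 10000 = +1140 ft.
At 120 ft/°C that is an ISA deviation of 1140/120 = +9.5°C.
ISA temperature at 10000 ft = 15 − 2 × (10000/1000) = -5°C.
OAT = ISA + deviation = -5 + (+9.5) = 4.5°C.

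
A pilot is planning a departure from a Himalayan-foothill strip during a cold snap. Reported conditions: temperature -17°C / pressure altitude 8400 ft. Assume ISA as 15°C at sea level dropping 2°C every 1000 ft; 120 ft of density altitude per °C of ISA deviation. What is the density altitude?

ISA temperature at 8400 ft = 15 − 2 × (8400/1000) = -1.8°C.
ISA deviation = -17 − (-1.8) = -15.2°C.
Density altitude = 8400 + 120 × (-15.2) = 8400 + (-1824) = 6576 ft.

6576 ft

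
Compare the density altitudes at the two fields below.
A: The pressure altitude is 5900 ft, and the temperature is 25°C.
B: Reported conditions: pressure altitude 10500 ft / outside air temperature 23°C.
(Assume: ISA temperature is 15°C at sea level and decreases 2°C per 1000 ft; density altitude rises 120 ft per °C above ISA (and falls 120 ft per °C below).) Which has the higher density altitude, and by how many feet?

A: ISA temp = 3.2°C, deviation +21.8°C, DA = 5900 + 120 × 21.8 = 8516 ft.
B: ISA temp = -6°C, deviation +29°C, DA = 10500 + 120 × 29 = 13980 ft.
B is higher by 13980 − 8516 = 5464 ft.

B by 5464 ft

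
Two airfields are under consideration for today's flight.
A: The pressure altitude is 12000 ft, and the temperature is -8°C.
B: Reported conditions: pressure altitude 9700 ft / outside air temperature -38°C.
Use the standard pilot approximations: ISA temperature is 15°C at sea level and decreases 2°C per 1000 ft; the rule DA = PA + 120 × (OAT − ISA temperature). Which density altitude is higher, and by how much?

A: ISA temp = -9°C, deviation +1°C, DA = 12000 + 120 × 1 = 12120 ft.
B: ISA temp = -4.4°C, deviation -33.6°C, DA = 9700 + 120 × (-33.6) = 5668 ft.
A is higher by 12120 − 5668 = 6452 ft.

A by 6452 ft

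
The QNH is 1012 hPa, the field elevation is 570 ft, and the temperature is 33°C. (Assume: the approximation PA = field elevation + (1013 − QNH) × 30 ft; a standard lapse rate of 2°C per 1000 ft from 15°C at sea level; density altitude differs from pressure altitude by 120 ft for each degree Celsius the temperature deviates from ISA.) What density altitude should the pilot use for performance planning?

Pressure altitude = 570 + (1013 − 1012) × 30 = 570 + (+30) = 600 ft.
ISA temperature at 600 ft = 15 − 2 × (600/1000) = 13.8°C.
ISA deviation = 33 − 13.8 = +19.2°C.
Density altitude = 600 + 120 × (19.2) = 2904 ft.

2904 ft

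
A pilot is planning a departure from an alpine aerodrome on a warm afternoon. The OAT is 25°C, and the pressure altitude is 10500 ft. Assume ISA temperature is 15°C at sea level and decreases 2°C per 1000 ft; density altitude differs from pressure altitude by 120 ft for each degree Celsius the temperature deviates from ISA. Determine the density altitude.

14220 ft

ISA temperature at 10500 ft = 15 − 2 × (10500/1000) = -6°C.
ISA deviation = 25 − (-6) = +31°C.
Density altitude = 10500 + 120 × (31) = 10500 + (+3720) = 14220 ft.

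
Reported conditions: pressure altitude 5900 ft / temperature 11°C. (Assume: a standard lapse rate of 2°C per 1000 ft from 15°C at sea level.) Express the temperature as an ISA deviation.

ISA temperature at 5900 ft = 15 − 2 × (5900/1000) = 3.2°C.
Deviation = OAT − ISA = 11 − 3.2 = +7.8°C.

ISA+7.8°C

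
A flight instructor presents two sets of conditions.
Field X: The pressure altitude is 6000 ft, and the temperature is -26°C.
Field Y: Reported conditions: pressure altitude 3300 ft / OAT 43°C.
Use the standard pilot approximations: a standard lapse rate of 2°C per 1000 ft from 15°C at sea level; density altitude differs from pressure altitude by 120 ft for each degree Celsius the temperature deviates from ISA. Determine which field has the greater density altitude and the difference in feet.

Field Y by 4932 ft

Field X: ISA temp = 3°C, deviation -29°C, DA = 6000 + 120 × (-29) = 2520 ft.
Field Y: ISA temp = 8.4°C, deviation +34.6°C, DA = 3300 + 120 × 34.6 = 7452 ft.
Field Y is higher by 7452 − 2520 = 4932 ft.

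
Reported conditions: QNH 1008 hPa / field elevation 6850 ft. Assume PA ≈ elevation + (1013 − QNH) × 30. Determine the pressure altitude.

Pressure correction = (1013 − 1008) × 30 = +150 ft.
Pressure altitude = 6850 + (+150) = 7000 ft.

7000 ft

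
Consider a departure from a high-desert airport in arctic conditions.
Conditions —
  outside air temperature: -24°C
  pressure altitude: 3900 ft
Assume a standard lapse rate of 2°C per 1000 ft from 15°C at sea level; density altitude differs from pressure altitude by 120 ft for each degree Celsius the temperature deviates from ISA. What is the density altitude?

ISA temperature at 3900 ft = 15 − 2 × (3900/1000) = 7.2°C.
ISA deviation = -24 − 7.2 = -31.2°C.
Density altitude = 3900 + 120 × (-31.2) = 3900 + (-3744) = 156 ft.

156 ft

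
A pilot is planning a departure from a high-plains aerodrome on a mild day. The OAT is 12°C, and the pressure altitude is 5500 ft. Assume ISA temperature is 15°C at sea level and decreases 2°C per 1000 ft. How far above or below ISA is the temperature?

ISA+8°C

ISA temperature at 5500 ft = 15 − 2 × (5500/1000) = 4°C.
Deviation = OAT − ISA = 12 − 4 = +8°C.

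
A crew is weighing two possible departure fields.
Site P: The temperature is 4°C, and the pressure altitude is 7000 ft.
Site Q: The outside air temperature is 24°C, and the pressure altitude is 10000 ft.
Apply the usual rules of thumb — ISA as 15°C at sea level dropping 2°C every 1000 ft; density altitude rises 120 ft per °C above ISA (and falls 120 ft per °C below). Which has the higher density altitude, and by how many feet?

Site P: ISA temp = 1°C, deviation +3°C, DA = 7000 + 120 × 3 = 7360 ft.
Site Q: ISA temp = -5°C, deviation +29°C, DA = 10000 + 120 × 29 = 13480 ft.
Site Q is higher by 13480 − 7360 = 6120 ft.

Site Q by 6120 ft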